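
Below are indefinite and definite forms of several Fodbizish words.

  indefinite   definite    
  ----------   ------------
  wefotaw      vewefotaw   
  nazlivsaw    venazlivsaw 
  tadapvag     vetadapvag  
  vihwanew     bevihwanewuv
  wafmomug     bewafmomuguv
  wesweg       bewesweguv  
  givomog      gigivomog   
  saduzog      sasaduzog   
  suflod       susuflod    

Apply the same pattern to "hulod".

huhulod

wefotaw and vihwanew both end in -w yet inflect differently (vewefotaw, bevihwanewuv), so the final letter is not what conditions the rule; the last vowel is.
"hulod" has last vowel 'o'. The stems whose last vowel is 'o' (givomog → gigivomog, saduzog → sasaduzog, suflod → susuflod) repeat the first consonant+vowel as a prefix.
So hulod → huhulod.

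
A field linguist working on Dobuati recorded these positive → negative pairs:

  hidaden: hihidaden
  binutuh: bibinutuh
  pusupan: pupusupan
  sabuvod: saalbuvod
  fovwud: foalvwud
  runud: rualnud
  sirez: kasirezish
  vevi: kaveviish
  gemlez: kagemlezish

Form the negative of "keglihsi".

kakeglihsiish

"keglihsi" ends in -i. The one such stem in the data (vevi → kaveviish) adds ka- … -ish around the stem, so the same rule applies.
The other patterns: stems ending in -h or -n repeat the first consonant+vowel as a prefix; stems ending in -d insert -al- after the first vowel.
So keglihsi → kakeglihsiish.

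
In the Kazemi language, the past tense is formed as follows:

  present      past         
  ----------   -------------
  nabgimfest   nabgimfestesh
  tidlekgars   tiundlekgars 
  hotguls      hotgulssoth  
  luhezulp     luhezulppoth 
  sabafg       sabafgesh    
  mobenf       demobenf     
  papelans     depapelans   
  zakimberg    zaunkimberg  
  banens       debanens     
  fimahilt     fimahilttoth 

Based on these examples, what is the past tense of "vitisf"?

vitisfesh

tidlekgars and banens both end in -s yet inflect differently (tiundlekgars, debanens), so the final letter is not what conditions the rule; the second-to-last letter is.
"vitisf" has second-to-last letter 's'. The one such stem in the data (nabgimfest → nabgimfestesh) adds -esh, so the same rule applies.
So vitisf → vitisfesh.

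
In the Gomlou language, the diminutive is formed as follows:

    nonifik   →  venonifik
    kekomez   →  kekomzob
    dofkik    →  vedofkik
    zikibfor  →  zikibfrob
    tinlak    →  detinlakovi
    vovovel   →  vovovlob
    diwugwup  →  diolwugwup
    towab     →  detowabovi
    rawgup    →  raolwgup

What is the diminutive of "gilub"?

giollub

"gilub" has last vowel 'u'. The stems whose last vowel is 'u' (diwugwup → diolwugwup, rawgup → raolwgup) insert -ol- after the first vowel.
So gilub → giollub.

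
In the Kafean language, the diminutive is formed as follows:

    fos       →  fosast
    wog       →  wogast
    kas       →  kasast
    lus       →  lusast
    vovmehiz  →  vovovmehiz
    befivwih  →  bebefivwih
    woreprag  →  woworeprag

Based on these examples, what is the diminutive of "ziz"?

"ziz" has 1 vowel. The stems with 1 vowel (fos → fosast, wog → wogast, kas → kasast) add -ast.
So ziz → zizast.

zizast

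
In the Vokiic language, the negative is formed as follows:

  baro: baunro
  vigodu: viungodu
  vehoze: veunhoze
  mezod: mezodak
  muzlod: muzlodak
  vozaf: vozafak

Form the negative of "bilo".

"bilo" ends in a vowel. The stems ending in a vowel (vigodu → viungodu, vehoze → veunhoze, baro → baunro) insert -un- after the first vowel.
The other pattern: stems ending in a consonant add -ak.
So bilo → biunlo.

biunlo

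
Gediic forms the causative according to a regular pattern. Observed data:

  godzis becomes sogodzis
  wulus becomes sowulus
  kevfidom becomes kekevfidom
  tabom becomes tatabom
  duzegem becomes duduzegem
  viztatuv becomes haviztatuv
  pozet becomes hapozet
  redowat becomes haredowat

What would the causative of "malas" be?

somalas

wulus and viztatuv both have last vowel 'u' yet inflect differently (sowulus, haviztatuv), so the last vowel is not what conditions the rule; the final letter is.
"malas" ends in -s. The stems ending in -s (godzis → sogodzis, wulus → sowulus) add the prefix so-.
So malas → somalas.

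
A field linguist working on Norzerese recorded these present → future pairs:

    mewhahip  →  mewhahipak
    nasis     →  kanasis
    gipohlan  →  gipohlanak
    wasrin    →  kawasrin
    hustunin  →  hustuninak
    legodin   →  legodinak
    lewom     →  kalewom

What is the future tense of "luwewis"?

luwewisak

gipohlan and wasrin both end in -n yet inflect differently (gipohlanak, kawasrin), so the final letter is not what conditions the rule; the number of vowels is.
"luwewis" has 3 vowels. The stems with 3 vowels (gipohlan → gipohlanak, mewhahip → mewhahipak, legodin → legodinak) add -ak.
So luwewis → luwewisak.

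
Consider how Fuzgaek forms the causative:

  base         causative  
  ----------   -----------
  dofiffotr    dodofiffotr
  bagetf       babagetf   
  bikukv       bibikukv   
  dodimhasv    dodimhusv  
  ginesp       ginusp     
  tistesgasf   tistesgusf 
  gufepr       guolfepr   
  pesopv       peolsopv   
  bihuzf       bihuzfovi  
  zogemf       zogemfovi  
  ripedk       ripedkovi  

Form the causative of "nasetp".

bikukv and dodimhasv both end in -v yet inflect differently (bibikukv, dodimhusv), so the final letter is not what conditions the rule; the second-to-last letter is.
"nasetp" has second-to-last letter 't'. The stems whose second-to-last letter is 't' (dofiffotr → dodofiffotr, bagetf → babagetf) repeat the first consonant+vowel as a prefix.
So nasetp → nanasetp.

nanasetp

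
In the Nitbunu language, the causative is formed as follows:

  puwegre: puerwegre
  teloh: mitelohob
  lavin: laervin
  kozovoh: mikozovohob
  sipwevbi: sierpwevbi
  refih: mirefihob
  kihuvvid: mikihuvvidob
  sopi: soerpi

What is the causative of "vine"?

vierne

refih and sipwevbi both have last vowel 'i' yet inflect differently (mirefihob, sierpwevbi), so the last vowel is not what conditions the rule; the final letter is.
"vine" ends in -e. The one such stem in the data (puwegre → puerwegre) inserts -er- after the first vowel (as do sipwevbi, lavin), so the same rule applies.
The other pattern: stems ending in -d or -h add mi- … -ob around the stem.
So vine → vierne.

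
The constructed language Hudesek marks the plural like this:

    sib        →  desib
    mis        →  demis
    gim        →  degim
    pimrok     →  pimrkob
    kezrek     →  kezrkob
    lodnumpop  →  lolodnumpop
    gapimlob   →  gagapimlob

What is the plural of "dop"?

"dop" has 1 vowel. The stems with 1 vowel (sib → desib, mis → demis, gim → degim) add the prefix de-.
The other patterns: stems with 2 vowels delete the last vowel and add -ob; stems with 3 vowels repeat the first consonant+vowel as a prefix.
So dop → dedop.

dedop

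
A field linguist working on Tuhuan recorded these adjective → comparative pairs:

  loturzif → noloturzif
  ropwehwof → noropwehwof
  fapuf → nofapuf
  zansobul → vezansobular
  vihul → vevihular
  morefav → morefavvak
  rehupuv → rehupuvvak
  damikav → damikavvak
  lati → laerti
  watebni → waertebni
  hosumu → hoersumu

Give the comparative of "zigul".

vezigular

fapuf and zansobul both have last vowel 'u' yet inflect differently (nofapuf, vezansobular), so the last vowel is not what conditions the rule; the final letter is.
"zigul" ends in -l. The stems ending in -l (zansobul → vezansobular, vihul → vevihular) add ve- … -ar around the stem.
So zigul → vezigular.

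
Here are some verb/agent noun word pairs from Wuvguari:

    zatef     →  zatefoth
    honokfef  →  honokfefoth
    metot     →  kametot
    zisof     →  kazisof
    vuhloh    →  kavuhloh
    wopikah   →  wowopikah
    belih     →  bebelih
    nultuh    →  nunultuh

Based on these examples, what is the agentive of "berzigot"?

kaberzigot

zatef and zisof both end in -f yet inflect differently (zatefoth, kazisof), so the final letter is not what conditions the rule; the last vowel is.
"berzigot" has last vowel 'o'. The stems whose last vowel is 'o' (metot → kametot, zisof → kazisof, vuhloh → kavuhloh) add the prefix ka-.
So berzigot → kaberzigot.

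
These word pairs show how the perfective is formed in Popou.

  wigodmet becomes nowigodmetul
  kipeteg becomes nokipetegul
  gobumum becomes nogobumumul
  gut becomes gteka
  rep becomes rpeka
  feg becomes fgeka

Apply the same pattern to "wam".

wmeka

wigodmet and gut both end in -t yet inflect differently (nowigodmetul, gteka), so the final letter is not what conditions the rule; the number of vowels is.
"wam" has 1 vowel. The stems with 1 vowel (gut → gteka, rep → rpeka, feg → fgeka) delete the last vowel and add -eka.
The other pattern: stems with 3 vowels add no- … -ul around the stem.
So wam → wmeka.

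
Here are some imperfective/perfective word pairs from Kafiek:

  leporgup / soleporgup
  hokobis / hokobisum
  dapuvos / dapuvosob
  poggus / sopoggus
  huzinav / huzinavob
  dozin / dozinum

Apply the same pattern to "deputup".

"deputup" has last vowel 'u'. The stems whose last vowel is 'u' (poggus → sopoggus, leporgup → soleporgup) add the prefix so-.
So deputup → sodeputup.

sodeputup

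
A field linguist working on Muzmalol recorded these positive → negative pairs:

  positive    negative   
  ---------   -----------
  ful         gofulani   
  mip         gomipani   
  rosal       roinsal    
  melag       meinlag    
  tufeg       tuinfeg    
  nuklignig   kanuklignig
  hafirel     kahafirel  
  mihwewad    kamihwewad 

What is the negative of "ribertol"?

karibertol

ful and rosal both end in -l yet inflect differently (gofulani, roinsal), so the final letter is not what conditions the rule; the number of vowels is.
"ribertol" has 3 vowels. The stems with 3 vowels (nuklignig → kanuklignig, hafirel → kahafirel, mihwewad → kamihwewad) add the prefix ka-.
So ribertol → karibertol.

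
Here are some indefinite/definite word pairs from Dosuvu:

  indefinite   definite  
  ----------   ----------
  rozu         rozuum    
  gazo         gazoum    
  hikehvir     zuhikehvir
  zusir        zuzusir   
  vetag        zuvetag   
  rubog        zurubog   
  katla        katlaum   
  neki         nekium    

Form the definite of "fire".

fireum

"fire" ends in a vowel. The stems ending in a vowel (rozu → rozuum, neki → nekium, gazo → gazoum) add -um.
The other pattern: stems ending in a consonant add the prefix zu-.
So fire → fireum.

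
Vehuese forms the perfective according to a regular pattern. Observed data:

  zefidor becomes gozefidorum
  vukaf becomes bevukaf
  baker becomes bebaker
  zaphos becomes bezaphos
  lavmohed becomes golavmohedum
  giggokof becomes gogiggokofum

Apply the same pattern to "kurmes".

bekurmes

"kurmes" has 2 vowels. The stems with 2 vowels (vukaf → bevukaf, zaphos → bezaphos, baker → bebaker) add the prefix be-.
The other pattern: stems with 3 vowels add go- … -um around the stem.
So kurmes → bekurmes.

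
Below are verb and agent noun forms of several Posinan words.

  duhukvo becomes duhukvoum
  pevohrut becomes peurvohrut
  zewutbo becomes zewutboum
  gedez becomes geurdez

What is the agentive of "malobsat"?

pevohrut and zewutbo both have 3 vowels yet inflect differently (peurvohrut, zewutboum), so the number of vowels is not what conditions the rule; whether the stem ends in a vowel or a consonant is.
"malobsat" ends in a consonant. The stems ending in a consonant (pevohrut → peurvohrut, gedez → geurdez) insert -ur- after the first vowel.
The other pattern: stems ending in a vowel add -um.
So malobsat → maurlobsat.

maurlobsat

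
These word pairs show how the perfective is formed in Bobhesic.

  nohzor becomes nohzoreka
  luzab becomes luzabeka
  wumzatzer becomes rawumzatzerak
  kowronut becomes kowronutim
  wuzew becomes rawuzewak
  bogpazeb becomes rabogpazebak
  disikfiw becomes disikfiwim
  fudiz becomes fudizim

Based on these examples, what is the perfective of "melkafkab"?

nohzor and wumzatzer both end in -r yet inflect differently (nohzoreka, rawumzatzerak), so the final letter is not what conditions the rule; the last vowel is.
"melkafkab" has last vowel 'a'. The one such stem in the data (luzab → luzabeka) adds -eka, so the same rule applies.
The other patterns: stems whose last vowel is 'i' or 'u' add -im; stems whose last vowel is 'e' add ra- … -ak around the stem.
So melkafkab → melkafkabeka.

melkafkabeka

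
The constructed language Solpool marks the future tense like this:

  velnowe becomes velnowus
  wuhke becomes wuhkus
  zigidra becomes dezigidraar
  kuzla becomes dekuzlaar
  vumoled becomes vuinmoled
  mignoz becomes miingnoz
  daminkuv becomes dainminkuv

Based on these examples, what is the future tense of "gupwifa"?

velnowe and vumoled both have last vowel 'e' yet inflect differently (velnowus, vuinmoled), so the last vowel is not what conditions the rule; the final letter is.
"gupwifa" ends in -a. The stems ending in -a (zigidra → dezigidraar, kuzla → dekuzlaar) add de- … -ar around the stem.
The other patterns: stems ending in -e drop the final letter and add -us; stems ending in -d, -v or -z insert -in- after the first vowel.
So gupwifa → degupwifaar.

degupwifaar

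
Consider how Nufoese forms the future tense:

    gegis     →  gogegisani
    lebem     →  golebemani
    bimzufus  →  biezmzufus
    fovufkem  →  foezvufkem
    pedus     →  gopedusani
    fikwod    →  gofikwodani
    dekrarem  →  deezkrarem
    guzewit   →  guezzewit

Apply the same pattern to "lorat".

"lorat" has 2 vowels. The stems with 2 vowels (pedus → gopedusani, gegis → gogegisani, fikwod → gofikwodani) add go- … -ani around the stem.
So lorat → goloratani.

goloratani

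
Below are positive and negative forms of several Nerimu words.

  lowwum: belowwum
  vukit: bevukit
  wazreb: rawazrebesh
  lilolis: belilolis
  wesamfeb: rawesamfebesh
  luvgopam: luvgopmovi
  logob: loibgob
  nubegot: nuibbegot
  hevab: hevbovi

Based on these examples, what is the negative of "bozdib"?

bebozdib

logob and wesamfeb both end in -b yet inflect differently (loibgob, rawesamfebesh), so the final letter is not what conditions the rule; the last vowel is.
"bozdib" has last vowel 'i'. The stems whose last vowel is 'i' (lilolis → belilolis, vukit → bevukit) add the prefix be-.
So bozdib → bebozdib.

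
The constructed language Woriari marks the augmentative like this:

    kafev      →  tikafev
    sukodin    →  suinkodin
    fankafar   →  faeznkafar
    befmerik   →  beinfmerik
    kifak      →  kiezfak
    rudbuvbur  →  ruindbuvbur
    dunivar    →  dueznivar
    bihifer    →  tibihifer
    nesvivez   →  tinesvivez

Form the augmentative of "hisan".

hiezsan

bihifer and dunivar both end in -r yet inflect differently (tibihifer, dueznivar), so the final letter is not what conditions the rule; the last vowel is.
"hisan" has last vowel 'a'. The stems whose last vowel is 'a' (kifak → kiezfak, dunivar → dueznivar, fankafar → faeznkafar) insert -ez- after the first vowel.
So hisan → hiezsan.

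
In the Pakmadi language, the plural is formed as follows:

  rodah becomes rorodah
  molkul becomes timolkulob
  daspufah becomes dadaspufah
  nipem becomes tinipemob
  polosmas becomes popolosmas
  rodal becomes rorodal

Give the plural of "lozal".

rodal and molkul both end in -l yet inflect differently (rorodal, timolkulob), so the final letter is not what conditions the rule; the last vowel is.
"lozal" has last vowel 'a'. The stems whose last vowel is 'a' (rodah → rorodah, daspufah → dadaspufah, rodal → rorodal) repeat the first consonant+vowel as a prefix.
The other pattern: stems whose last vowel is 'e' or 'u' add ti- … -ob around the stem.
So lozal → lolozal.

lolozal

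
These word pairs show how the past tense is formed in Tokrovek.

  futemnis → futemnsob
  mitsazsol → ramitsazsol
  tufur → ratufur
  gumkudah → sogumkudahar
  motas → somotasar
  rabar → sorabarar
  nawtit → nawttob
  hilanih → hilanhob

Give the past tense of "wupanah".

hilanih and gumkudah both end in -h yet inflect differently (hilanhob, sogumkudahar), so the final letter is not what conditions the rule; the last vowel is.
"wupanah" has last vowel 'a'. The stems whose last vowel is 'a' (gumkudah → sogumkudahar, rabar → sorabarar, motas → somotasar) add so- … -ar around the stem.
So wupanah → sowupanahar.

sowupanahar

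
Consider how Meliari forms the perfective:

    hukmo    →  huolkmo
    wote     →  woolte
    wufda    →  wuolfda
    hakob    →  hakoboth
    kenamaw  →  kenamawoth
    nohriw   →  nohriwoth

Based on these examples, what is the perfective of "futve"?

"futve" ends in a vowel. The stems ending in a vowel (hukmo → huolkmo, wote → woolte, wufda → wuolfda) insert -ol- after the first vowel.
So futve → fuoltve.

fuoltve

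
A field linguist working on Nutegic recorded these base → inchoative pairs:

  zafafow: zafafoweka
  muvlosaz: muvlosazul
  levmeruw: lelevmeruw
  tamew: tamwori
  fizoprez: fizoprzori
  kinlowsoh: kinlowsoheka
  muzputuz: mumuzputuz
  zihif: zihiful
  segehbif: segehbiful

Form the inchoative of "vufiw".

"vufiw" has last vowel 'i'. The stems whose last vowel is 'i' (segehbif → segehbiful, zihif → zihiful) add -ul.
So vufiw → vufiwul.

vufiwul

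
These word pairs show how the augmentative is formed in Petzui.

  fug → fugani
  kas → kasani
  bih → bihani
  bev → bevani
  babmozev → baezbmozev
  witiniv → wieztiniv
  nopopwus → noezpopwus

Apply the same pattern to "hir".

bev and babmozev both end in -v yet inflect differently (bevani, baezbmozev), so the final letter is not what conditions the rule; the number of vowels is.
"hir" has 1 vowel. The stems with 1 vowel (fug → fugani, kas → kasani, bih → bihani) add -ani.
So hir → hirani.

hirani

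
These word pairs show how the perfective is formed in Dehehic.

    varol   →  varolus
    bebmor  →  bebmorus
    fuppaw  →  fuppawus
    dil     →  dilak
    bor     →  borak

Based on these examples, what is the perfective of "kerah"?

varol and dil both end in -l yet inflect differently (varolus, dilak), so the final letter is not what conditions the rule; the number of vowels is.
"kerah" has 2 vowels. The stems with 2 vowels (varol → varolus, bebmor → bebmorus, fuppaw → fuppawus) add -us.
So kerah → kerahus.

kerahus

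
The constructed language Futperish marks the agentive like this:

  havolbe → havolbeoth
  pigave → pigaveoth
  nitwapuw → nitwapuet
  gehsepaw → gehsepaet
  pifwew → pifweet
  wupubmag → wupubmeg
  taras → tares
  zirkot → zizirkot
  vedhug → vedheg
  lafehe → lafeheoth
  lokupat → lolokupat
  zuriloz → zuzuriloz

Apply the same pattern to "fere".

fereoth

pigave and pifwew both have last vowel 'e' yet inflect differently (pigaveoth, pifweet), so the last vowel is not what conditions the rule; the final letter is.
"fere" ends in -e. The stems ending in -e (pigave → pigaveoth, havolbe → havolbeoth, lafehe → lafeheoth) add -oth.
The other patterns: stems ending in -w drop the final letter and add -et; stems ending in -t or -z repeat the first consonant+vowel as a prefix; stems ending in -g or -s change the last vowel to 'e'.
So fere → fereoth.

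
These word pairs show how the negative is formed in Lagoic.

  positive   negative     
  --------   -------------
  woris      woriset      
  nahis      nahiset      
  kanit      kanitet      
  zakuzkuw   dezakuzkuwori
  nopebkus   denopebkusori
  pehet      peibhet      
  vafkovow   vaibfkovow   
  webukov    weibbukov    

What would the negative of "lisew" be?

"lisew" has last vowel 'e'. The one such stem in the data (pehet → peibhet) inserts -ib- after the first vowel (as do vafkovow, webukov), so the same rule applies.
So lisew → liibsew.

liibsew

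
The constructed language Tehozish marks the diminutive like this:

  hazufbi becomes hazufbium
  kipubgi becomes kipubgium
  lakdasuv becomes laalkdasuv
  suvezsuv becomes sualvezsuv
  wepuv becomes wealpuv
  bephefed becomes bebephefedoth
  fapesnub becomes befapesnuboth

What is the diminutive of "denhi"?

denhium

lakdasuv and fapesnub both have last vowel 'u' yet inflect differently (laalkdasuv, befapesnuboth), so the last vowel is not what conditions the rule; the final letter is.
"denhi" ends in -i. The stems ending in -i (hazufbi → hazufbium, kipubgi → kipubgium) add -um.
So denhi → denhium.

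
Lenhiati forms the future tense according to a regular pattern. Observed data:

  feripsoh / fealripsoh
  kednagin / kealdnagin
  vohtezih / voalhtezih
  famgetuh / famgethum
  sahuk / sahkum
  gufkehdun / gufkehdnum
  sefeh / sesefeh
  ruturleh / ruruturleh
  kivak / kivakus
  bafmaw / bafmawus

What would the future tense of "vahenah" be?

"vahenah" has last vowel 'a'. The stems whose last vowel is 'a' (kivak → kivakus, bafmaw → bafmawus) add -us.
So vahenah → vahenahus.

vahenahus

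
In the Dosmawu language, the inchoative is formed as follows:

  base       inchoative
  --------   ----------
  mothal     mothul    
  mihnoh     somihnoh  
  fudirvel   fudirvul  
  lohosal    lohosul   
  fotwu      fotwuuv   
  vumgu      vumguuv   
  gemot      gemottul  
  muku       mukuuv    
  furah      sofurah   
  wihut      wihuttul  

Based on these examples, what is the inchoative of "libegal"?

libegul

mothal and furah both have last vowel 'a' yet inflect differently (mothul, sofurah), so the last vowel is not what conditions the rule; the final letter is.
"libegal" ends in -l. The stems ending in -l (mothal → mothul, fudirvel → fudirvul, lohosal → lohosul) change the last vowel to 'u'.
The other patterns: stems ending in -u add -uv; stems ending in -h add the prefix so-; stems ending in -t double the final consonant and add -ul.
So libegal → libegul.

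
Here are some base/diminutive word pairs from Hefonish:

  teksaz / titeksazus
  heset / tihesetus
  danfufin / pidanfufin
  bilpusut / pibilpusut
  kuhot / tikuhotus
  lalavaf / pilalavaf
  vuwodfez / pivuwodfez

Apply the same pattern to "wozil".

"wozil" has 2 vowels. The stems with 2 vowels (teksaz → titeksazus, heset → tihesetus, kuhot → tikuhotus) add ti- … -us around the stem.
The other pattern: stems with 3 vowels add the prefix pi-.
So wozil → tiwozilus.

tiwozilus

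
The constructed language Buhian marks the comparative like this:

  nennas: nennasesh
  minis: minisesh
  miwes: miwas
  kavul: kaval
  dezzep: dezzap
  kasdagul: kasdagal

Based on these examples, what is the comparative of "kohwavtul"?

kohwavtal

nennas and miwes both end in -s yet inflect differently (nennasesh, miwas), so the final letter is not what conditions the rule; the last vowel is.
"kohwavtul" has last vowel 'u'. The stems whose last vowel is 'u' (kavul → kaval, kasdagul → kasdagal) change the last vowel to 'a'.
So kohwavtul → kohwavtal.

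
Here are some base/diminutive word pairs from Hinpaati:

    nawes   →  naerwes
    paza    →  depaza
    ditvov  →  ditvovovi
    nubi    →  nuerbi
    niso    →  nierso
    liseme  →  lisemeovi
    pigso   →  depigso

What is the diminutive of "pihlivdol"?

"pihlivdol" begins with p-. The stems beginning with p- (pigso → depigso, paza → depaza) add the prefix de-.
So pihlivdol → depihlivdol.

depihlivdol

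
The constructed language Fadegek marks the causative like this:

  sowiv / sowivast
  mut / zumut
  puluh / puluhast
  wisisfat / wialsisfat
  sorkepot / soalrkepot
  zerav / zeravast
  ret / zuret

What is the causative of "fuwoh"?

ret and sorkepot both end in -t yet inflect differently (zuret, soalrkepot), so the final letter is not what conditions the rule; the number of vowels is.
"fuwoh" has 2 vowels. The stems with 2 vowels (puluh → puluhast, zerav → zeravast, sowiv → sowivast) add -ast.
So fuwoh → fuwohast.

fuwohast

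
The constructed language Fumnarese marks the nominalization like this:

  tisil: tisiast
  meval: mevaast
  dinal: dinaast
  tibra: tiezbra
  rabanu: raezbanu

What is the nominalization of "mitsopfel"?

mitsopfeast

meval and tibra both have last vowel 'a' yet inflect differently (mevaast, tiezbra), so the last vowel is not what conditions the rule; the final letter is.
"mitsopfel" ends in -l. The stems ending in -l (tisil → tisiast, meval → mevaast, dinal → dinaast) drop the final letter and add -ast.
The other pattern: stems ending in -a or -u insert -ez- after the first vowel.
So mitsopfel → mitsopfeast.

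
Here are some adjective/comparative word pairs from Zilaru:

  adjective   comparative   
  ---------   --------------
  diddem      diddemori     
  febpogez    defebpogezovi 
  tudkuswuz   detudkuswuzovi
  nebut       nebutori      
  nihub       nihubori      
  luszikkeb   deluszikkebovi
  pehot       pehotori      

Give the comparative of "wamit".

wamitori

luszikkeb and nihub both end in -b yet inflect differently (deluszikkebovi, nihubori), so the final letter is not what conditions the rule; the number of vowels is.
"wamit" has 2 vowels. The stems with 2 vowels (diddem → diddemori, nihub → nihubori, nebut → nebutori) add -ori.
The other pattern: stems with 3 vowels add de- … -ovi around the stem.
So wamit → wamitori.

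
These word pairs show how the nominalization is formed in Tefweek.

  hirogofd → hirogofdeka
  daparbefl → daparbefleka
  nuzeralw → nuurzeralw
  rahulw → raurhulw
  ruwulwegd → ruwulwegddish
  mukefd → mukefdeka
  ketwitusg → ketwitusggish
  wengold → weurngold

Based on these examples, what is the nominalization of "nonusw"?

nonuswwish

hirogofd and wengold both end in -d yet inflect differently (hirogofdeka, weurngold), so the final letter is not what conditions the rule; the second-to-last letter is.
"nonusw" has second-to-last letter 's'. The one such stem in the data (ketwitusg → ketwitusggish) doubles the final consonant and adds -ish (as does ruwulwegd), so the same rule applies.
So nonusw → nonuswwish.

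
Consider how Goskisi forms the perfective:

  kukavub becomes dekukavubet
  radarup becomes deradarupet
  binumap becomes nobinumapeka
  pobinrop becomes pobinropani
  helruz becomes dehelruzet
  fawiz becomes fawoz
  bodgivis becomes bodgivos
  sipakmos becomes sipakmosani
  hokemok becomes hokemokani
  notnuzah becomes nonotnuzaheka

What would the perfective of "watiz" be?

"watiz" has last vowel 'i'. The stems whose last vowel is 'i' (fawiz → fawoz, bodgivis → bodgivos) change the last vowel to 'o'.
So watiz → watoz.

watoz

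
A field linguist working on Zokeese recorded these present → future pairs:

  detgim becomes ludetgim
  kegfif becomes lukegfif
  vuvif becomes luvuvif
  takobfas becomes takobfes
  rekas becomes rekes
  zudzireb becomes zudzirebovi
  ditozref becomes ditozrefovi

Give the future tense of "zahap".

zahep

kegfif and ditozref both end in -f yet inflect differently (lukegfif, ditozrefovi), so the final letter is not what conditions the rule; the last vowel is.
"zahap" has last vowel 'a'. The stems whose last vowel is 'a' (rekas → rekes, takobfas → takobfes) change the last vowel to 'e'.
The other patterns: stems whose last vowel is 'i' add the prefix lu-; stems whose last vowel is 'e' add -ovi.
So zahap → zahep.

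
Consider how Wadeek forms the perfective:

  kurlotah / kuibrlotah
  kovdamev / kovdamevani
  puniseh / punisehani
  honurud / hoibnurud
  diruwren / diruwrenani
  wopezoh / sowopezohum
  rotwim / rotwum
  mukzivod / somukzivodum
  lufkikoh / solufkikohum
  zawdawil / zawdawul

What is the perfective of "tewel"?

puniseh and lufkikoh both end in -h yet inflect differently (punisehani, solufkikohum), so the final letter is not what conditions the rule; the last vowel is.
"tewel" has last vowel 'e'. The stems whose last vowel is 'e' (kovdamev → kovdamevani, puniseh → punisehani, diruwren → diruwrenani) add -ani.
The other patterns: stems whose last vowel is 'i' change the last vowel to 'u'; stems whose last vowel is 'o' add so- … -um around the stem; stems whose last vowel is 'a' or 'u' insert -ib- after the first vowel.
So tewel → tewelani.

tewelani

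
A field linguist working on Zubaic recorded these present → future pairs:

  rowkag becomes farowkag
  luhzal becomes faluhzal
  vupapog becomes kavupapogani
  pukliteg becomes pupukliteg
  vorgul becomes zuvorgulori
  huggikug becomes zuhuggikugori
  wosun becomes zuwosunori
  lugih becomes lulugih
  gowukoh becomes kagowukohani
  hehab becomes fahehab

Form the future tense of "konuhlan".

"konuhlan" has last vowel 'a'. The stems whose last vowel is 'a' (luhzal → faluhzal, hehab → fahehab, rowkag → farowkag) add the prefix fa-.
The other patterns: stems whose last vowel is 'e' or 'i' repeat the first consonant+vowel as a prefix; stems whose last vowel is 'o' add ka- … -ani around the stem; stems whose last vowel is 'u' add zu- … -ori around the stem.
So konuhlan → fakonuhlan.

fakonuhlan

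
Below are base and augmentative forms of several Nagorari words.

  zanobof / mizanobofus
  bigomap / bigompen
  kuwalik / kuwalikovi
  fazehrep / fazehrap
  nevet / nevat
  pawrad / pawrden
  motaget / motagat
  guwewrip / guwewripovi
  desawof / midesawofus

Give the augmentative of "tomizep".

tomizap

"tomizep" has last vowel 'e'. The stems whose last vowel is 'e' (motaget → motagat, nevet → nevat, fazehrep → fazehrap) change the last vowel to 'a'.
The other patterns: stems whose last vowel is 'i' add -ovi; stems whose last vowel is 'a' delete the last vowel and add -en; stems whose last vowel is 'o' add mi- … -us around the stem.
So tomizep → tomizap.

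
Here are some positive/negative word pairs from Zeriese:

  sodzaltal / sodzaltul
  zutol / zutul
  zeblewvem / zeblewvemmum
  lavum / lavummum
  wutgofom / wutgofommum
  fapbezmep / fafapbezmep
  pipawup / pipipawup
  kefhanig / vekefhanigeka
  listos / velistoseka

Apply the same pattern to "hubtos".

vehubtoseka

"hubtos" ends in -s. The one such stem in the data (listos → velistoseka) adds ve- … -eka around the stem, so the same rule applies.
The other patterns: stems ending in -l change the last vowel to 'u'; stems ending in -m double the final consonant and add -um; stems ending in -p repeat the first consonant+vowel as a prefix.
So hubtos → vehubtoseka.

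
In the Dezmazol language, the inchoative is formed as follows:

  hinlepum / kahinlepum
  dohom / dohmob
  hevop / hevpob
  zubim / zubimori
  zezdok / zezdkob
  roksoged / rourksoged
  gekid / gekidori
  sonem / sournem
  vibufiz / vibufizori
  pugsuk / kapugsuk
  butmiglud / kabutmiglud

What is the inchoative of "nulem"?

nuurlem

hinlepum and sonem both end in -m yet inflect differently (kahinlepum, sournem), so the final letter is not what conditions the rule; the last vowel is.
"nulem" has last vowel 'e'. The stems whose last vowel is 'e' (sonem → sournem, roksoged → rourksoged) insert -ur- after the first vowel.
So nulem → nuurlem.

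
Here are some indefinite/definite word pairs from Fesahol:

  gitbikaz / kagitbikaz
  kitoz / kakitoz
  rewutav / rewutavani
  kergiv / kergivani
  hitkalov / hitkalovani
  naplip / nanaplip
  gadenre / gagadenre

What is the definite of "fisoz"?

kafisoz

"fisoz" ends in -z. The stems ending in -z (gitbikaz → kagitbikaz, kitoz → kakitoz) add the prefix ka-.
So fisoz → kafisoz.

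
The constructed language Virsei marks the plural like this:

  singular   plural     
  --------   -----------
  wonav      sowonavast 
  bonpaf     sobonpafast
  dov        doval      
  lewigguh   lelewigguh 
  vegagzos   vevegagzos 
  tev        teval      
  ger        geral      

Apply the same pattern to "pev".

"pev" has 1 vowel. The stems with 1 vowel (ger → geral, dov → doval, tev → teval) add -al.
The other patterns: stems with 2 vowels add so- … -ast around the stem; stems with 3 vowels repeat the first consonant+vowel as a prefix.
So pev → peval.

peval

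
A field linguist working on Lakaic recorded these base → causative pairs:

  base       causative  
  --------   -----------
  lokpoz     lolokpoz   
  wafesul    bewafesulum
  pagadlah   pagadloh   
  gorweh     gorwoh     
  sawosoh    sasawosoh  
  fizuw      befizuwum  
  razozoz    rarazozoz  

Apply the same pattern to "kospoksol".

sawosoh and pagadlah both end in -h yet inflect differently (sasawosoh, pagadloh), so the final letter is not what conditions the rule; the last vowel is.
"kospoksol" has last vowel 'o'. The stems whose last vowel is 'o' (razozoz → rarazozoz, lokpoz → lolokpoz, sawosoh → sasawosoh) repeat the first consonant+vowel as a prefix.
So kospoksol → kokospoksol.

kokospoksol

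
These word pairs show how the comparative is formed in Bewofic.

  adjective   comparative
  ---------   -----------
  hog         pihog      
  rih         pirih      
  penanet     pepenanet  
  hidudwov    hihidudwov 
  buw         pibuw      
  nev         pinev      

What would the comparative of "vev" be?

pivev

"vev" has 1 vowel. The stems with 1 vowel (hog → pihog, buw → pibuw, rih → pirih) add the prefix pi-.
So vev → pivev.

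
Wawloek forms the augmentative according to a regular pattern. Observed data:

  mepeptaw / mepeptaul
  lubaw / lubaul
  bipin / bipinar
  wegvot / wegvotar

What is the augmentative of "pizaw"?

lubaw and bipin both have 2 vowels yet inflect differently (lubaul, bipinar), so the number of vowels is not what conditions the rule; the final letter is.
"pizaw" ends in -w. The stems ending in -w (mepeptaw → mepeptaul, lubaw → lubaul) drop the final letter and add -ul.
The other pattern: stems ending in -n or -t add -ar.
So pizaw → pizaul.

pizaul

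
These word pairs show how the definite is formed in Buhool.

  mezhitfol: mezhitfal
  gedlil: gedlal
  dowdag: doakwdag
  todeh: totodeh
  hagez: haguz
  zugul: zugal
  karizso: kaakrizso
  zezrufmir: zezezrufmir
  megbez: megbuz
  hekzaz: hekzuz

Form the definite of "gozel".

gozal

"gozel" ends in -l. The stems ending in -l (mezhitfol → mezhitfal, zugul → zugal, gedlil → gedlal) change the last vowel to 'a'.
The other patterns: stems ending in -h or -r repeat the first consonant+vowel as a prefix; stems ending in -z change the last vowel to 'u'; stems ending in -g or -o insert -ak- after the first vowel.
So gozel → gozal.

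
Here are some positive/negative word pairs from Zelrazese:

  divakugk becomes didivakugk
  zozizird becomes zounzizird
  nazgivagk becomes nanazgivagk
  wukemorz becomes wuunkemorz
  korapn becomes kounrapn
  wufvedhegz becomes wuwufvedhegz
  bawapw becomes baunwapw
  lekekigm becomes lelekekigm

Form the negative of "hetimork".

heuntimork

wufvedhegz and wukemorz both end in -z yet inflect differently (wuwufvedhegz, wuunkemorz), so the final letter is not what conditions the rule; the second-to-last letter is.
"hetimork" has second-to-last letter 'r'. The stems whose second-to-last letter is 'r' (wukemorz → wuunkemorz, zozizird → zounzizird) insert -un- after the first vowel.
The other pattern: stems whose second-to-last letter is 'g' repeat the first consonant+vowel as a prefix.
So hetimork → heuntimork.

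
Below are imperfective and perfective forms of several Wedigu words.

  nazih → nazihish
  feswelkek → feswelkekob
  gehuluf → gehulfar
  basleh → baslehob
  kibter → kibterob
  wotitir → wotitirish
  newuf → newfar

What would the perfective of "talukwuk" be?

nazih and basleh both end in -h yet inflect differently (nazihish, baslehob), so the final letter is not what conditions the rule; the last vowel is.
"talukwuk" has last vowel 'u'. The stems whose last vowel is 'u' (newuf → newfar, gehuluf → gehulfar) delete the last vowel and add -ar.
The other patterns: stems whose last vowel is 'i' add -ish; stems whose last vowel is 'e' add -ob.
So talukwuk → talukwkar.

talukwkar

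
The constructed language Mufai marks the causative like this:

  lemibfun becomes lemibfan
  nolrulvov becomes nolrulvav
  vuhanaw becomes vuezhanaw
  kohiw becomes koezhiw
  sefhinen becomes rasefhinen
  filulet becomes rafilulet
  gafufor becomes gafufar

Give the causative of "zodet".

lemibfun and sefhinen both end in -n yet inflect differently (lemibfan, rasefhinen), so the final letter is not what conditions the rule; the last vowel is.
"zodet" has last vowel 'e'. The stems whose last vowel is 'e' (sefhinen → rasefhinen, filulet → rafilulet) add the prefix ra-.
So zodet → razodet.

razodet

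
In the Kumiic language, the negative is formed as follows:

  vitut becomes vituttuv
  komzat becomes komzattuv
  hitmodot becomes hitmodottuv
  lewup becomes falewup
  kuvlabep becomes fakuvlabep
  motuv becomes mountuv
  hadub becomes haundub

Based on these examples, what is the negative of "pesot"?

pesottuv

"pesot" ends in -t. The stems ending in -t (vitut → vituttuv, komzat → komzattuv, hitmodot → hitmodottuv) double the final consonant and add -uv.
So pesot → pesottuv.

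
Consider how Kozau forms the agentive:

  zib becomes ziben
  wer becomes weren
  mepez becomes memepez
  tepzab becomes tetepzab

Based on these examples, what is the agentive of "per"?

peren

zib and tepzab both end in -b yet inflect differently (ziben, tetepzab), so the final letter is not what conditions the rule; the number of vowels is.
"per" has 1 vowel. The stems with 1 vowel (zib → ziben, wer → weren) add -en.
So per → peren.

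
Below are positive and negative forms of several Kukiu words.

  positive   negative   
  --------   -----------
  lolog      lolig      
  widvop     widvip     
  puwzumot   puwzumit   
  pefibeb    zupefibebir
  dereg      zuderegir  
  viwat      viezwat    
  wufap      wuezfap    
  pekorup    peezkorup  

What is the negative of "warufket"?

zuwarufketir

lolog and dereg both end in -g yet inflect differently (lolig, zuderegir), so the final letter is not what conditions the rule; the last vowel is.
"warufket" has last vowel 'e'. The stems whose last vowel is 'e' (pefibeb → zupefibebir, dereg → zuderegir) add zu- … -ir around the stem.
The other patterns: stems whose last vowel is 'o' change the last vowel to 'i'; stems whose last vowel is 'a' or 'u' insert -ez- after the first vowel.
So warufket → zuwarufketir.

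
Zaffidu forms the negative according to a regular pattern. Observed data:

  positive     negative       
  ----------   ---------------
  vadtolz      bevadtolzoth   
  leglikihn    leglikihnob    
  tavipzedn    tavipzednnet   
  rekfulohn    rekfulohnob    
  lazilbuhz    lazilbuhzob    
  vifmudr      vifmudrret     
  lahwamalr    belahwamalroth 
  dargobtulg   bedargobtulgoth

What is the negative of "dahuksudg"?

vadtolz and lazilbuhz both end in -z yet inflect differently (bevadtolzoth, lazilbuhzob), so the final letter is not what conditions the rule; the second-to-last letter is.
"dahuksudg" has second-to-last letter 'd'. The stems whose second-to-last letter is 'd' (tavipzedn → tavipzednnet, vifmudr → vifmudrret) double the final consonant and add -et.
The other patterns: stems whose second-to-last letter is 'l' add be- … -oth around the stem; stems whose second-to-last letter is 'h' add -ob.
So dahuksudg → dahuksudgget.

dahuksudgget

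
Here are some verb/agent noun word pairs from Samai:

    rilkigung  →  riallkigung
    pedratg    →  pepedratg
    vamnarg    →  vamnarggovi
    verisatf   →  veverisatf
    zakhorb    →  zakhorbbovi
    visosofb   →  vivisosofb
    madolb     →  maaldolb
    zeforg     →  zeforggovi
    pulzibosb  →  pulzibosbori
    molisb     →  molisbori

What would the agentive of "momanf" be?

moalmanf

zakhorb and pulzibosb both end in -b yet inflect differently (zakhorbbovi, pulzibosbori), so the final letter is not what conditions the rule; the second-to-last letter is.
"momanf" has second-to-last letter 'n'. The one such stem in the data (rilkigung → riallkigung) inserts -al- after the first vowel (as does madolb), so the same rule applies.
So momanf → moalmanf.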